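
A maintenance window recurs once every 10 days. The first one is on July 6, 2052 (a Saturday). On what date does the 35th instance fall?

The 35th occurrence is 34 intervals after the first: 34 × 10 = 340 days after July 6, 2052.
July has 31 days — 25 days to the end of July leaves 315.
August has 31 days (284 left).
September has 30 days (254 left).
October has 31 days (223 left).
November has 30 days (193 left).
December has 31 days (162 left).
January has 31 days (131 left).
February has 28 days (103 left).
March has 31 days (72 left).
April has 30 days (42 left).
May has 31 days (11 left).
11 days into June → June 11, 2053.

June 11, 2053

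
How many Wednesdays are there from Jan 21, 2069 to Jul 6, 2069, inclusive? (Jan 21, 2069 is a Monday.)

Jan 21, 2069 is a Monday; the first Wednesday on or after it is Jan 23, 2069 (2 days later).
From Jan 23, 2069 to Jul 6, 2069: 8 + 28 + 31 + 30 + 31 + 30 + 6 = 164 days (rest of Jan, Feb, Mar, Apr, May, Jun, Jul).
164 ÷ 7 = 23 full weeks with remainder 3, so 23 more Wednesdays after the first → 24.

24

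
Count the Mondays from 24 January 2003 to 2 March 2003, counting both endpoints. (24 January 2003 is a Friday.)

5

24 January 2003 is a Friday; the first Monday on or after it is 27 January 2003 (3 days later).
From 27 January 2003 to 2 March 2003: 4 + 28 + 2 = 34 days (rest of January, February, March).
34 ÷ 7 = 4 full weeks with remainder 6, so 4 more Mondays after the first → 5.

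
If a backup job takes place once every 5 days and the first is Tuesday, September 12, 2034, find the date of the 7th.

The 7th occurrence is 6 intervals after the first: 6 × 5 = 30 days after September 12, 2034.
September has 30 days — 18 days to the end of September leaves 12.
12 days into October → October 12, 2034.

October 12, 2034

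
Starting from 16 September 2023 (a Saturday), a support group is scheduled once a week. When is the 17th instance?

The 17th occurrence is 16 intervals after the first: 16 × 7 = 112 days after 16 September 2023.
September has 30 days — 14 days to the end of September leaves 98.
October has 31 days (67 left).
November has 30 days (37 left).
December has 31 days (6 left).
6 days into January → 6 January 2024.

6 January 2024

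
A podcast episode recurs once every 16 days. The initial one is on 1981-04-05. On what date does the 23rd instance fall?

The 23rd occurrence is 22 intervals after the first: 22 × 16 = 352 days after 1981-04-05.
April has 30 days — 25 days to the end of April leaves 327.
May has 31 days (296 left).
June has 30 days (266 left).
July has 31 days (235 left).
August has 31 days (204 left).
September has 30 days (174 left).
October has 31 days (143 left).
November has 30 days (113 left).
December has 31 days (82 left).
January has 31 days (51 left).
February has 28 days (23 left).
23 days into March → 1982-03-23.

1982-03-23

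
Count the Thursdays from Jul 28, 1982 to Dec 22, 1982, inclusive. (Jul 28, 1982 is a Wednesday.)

Jul 28, 1982 is a Wednesday; the first Thursday on or after it is Jul 29, 1982 (1 day later).
From Jul 29, 1982 to Dec 22, 1982: 2 + 31 + 30 + 31 + 30 + 22 = 146 days (rest of Jul, Aug, Sep, Oct, Nov, Dec).
146 ÷ 7 = 20 full weeks with remainder 6, so 20 more Thursdays after the first → 21.

21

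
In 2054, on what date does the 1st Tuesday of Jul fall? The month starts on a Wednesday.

Jul 2054 begins on a Wednesday, so the first Tuesday is Jul 7 (6 days later).

Jul 7, 2054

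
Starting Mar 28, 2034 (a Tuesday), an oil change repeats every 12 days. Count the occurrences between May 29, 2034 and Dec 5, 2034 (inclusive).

Occurrences land 12·i days after Mar 28, 2034 for i = 0, 1, 2, …
May 29, 2034 is 62 days after the start; 62 ÷ 12 = 5 remainder 2; since the remainder is 2, round up to i = 6. First occurrence in the window: #7 on Jun 8, 2034 (6×12 = 72 days in).
Dec 5, 2034 is 252 days after the start; 252 ÷ 12 = 21 remainder 0. Last occurrence in the window: #22 on Dec 5, 2034.
Occurrences #7 through #22: 16 in total.

16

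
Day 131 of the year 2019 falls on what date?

11 May 2019

January has 31 days (131 − 31 = 100 remain).
February has 28 days (100 − 28 = 72 remain).
March has 31 days (72 − 31 = 41 remain).
April has 30 days (41 − 30 = 11 remain).
11 into May → May 11.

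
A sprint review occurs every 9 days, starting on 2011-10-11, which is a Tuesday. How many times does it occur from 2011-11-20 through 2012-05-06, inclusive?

Occurrences land 9·i days after 2011-10-11 for i = 0, 1, 2, …
2011-11-20 is 40 days after the start; 40 ÷ 9 = 4 remainder 4; since the remainder is 4, round up to i = 5. First occurrence in the window: #6 on 2011-11-25 (5×9 = 45 days in).
2012-05-06 is 208 days after the start; 208 ÷ 9 = 23 remainder 1. Last occurrence in the window: #24 on 2012-05-05.
Occurrences #6 through #24: 19 in total.

19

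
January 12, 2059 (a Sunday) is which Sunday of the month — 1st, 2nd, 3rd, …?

Day 12 falls in week ⌈12/7⌉ of the month.
Days 1–7 hold the 1st Sunday, 8–14 the 2nd, 15–21 the 3rd, 22–28 the 4th, 29–31 the 5th.
12 is in the range for the 2nd.

2nd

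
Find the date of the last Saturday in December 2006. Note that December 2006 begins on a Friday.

December 2006 begins on a Friday, so the first Saturday is December 2 (1 day later).
December 2006 has 31 days. Adding weeks: 2, 9, 16, 23, 30 — the last one ≤ 31 is the 30th.

2006-12-30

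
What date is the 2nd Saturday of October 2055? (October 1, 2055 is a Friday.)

October 2055 begins on a Friday, so the first Saturday is October 2 (1 day later).
The 2nd Saturday is 1 weeks later: 2 + 7 = 9.

October 9, 2055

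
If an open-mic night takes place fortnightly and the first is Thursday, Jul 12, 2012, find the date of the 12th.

The 12th occurrence is 11 intervals after the first: 11 × 14 = 154 days after Jul 12, 2012.
Jul has 31 days — 19 days to the end of Jul leaves 135.
Aug has 31 days (104 left).
Sep has 30 days (74 left).
Oct has 31 days (43 left).
Nov has 30 days (13 left).
13 days into Dec → Dec 13, 2012.

Dec 13, 2012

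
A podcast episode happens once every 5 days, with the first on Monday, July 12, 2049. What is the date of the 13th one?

The 13th occurrence is 12 intervals after the first: 12 × 5 = 60 days after July 12, 2049.
July has 31 days — 19 days to the end of July leaves 41.
August has 31 days (10 left).
10 days into September → September 10, 2049.

September 10, 2049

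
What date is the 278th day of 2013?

Oct 5, 2013

Jan has 31 days (278 − 31 = 247 remain).
Feb has 28 days (247 − 28 = 219 remain).
Mar has 31 days (219 − 31 = 188 remain).
Apr has 30 days (188 − 30 = 158 remain).
May has 31 days (158 − 31 = 127 remain).
Jun has 30 days (127 − 30 = 97 remain).
Jul has 31 days (97 − 31 = 66 remain).
Aug has 31 days (66 − 31 = 35 remain).
Sep has 30 days (35 − 30 = 5 remain).
5 into Oct → Oct 5.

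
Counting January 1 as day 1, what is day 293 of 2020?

January has 31 days (293 − 31 = 262 remain).
February has 29 days (262 − 29 = 233 remain).
March has 31 days (233 − 31 = 202 remain).
April has 30 days (202 − 30 = 172 remain).
May has 31 days (172 − 31 = 141 remain).
June has 30 days (141 − 30 = 111 remain).
July has 31 days (111 − 31 = 80 remain).
August has 31 days (80 − 31 = 49 remain).
September has 30 days (49 − 30 = 19 remain).
19 into October → October 19.

October 19, 2020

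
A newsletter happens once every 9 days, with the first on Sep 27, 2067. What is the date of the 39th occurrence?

The 39th occurrence is 38 intervals after the first: 38 × 9 = 342 days after Sep 27, 2067.
Sep has 30 days — 3 days to the end of Sep leaves 339.
Oct has 31 days (308 left).
Nov has 30 days (278 left).
Dec has 31 days (247 left).
Jan has 31 days (216 left).
Feb has 29 days (187 left).
Mar has 31 days (156 left).
Apr has 30 days (126 left).
May has 31 days (95 left).
Jun has 30 days (65 left).
Jul has 31 days (34 left).
Aug has 31 days (3 left).
3 days into Sep → Sep 3, 2068.

Sep 3, 2068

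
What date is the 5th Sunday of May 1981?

May 31, 1981

The first Sunday of May 1981 is May 3.
The 5th Sunday is 4 weeks later: 3 + 28 = 31.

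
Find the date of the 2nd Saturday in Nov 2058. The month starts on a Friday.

Nov 2058 begins on a Friday, so the first Saturday is Nov 2 (1 day later).
The 2nd Saturday is 1 weeks later: 2 + 7 = 9.

Nov 9, 2058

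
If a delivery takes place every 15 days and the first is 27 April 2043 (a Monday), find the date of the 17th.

The 17th occurrence is 16 intervals after the first: 16 × 15 = 240 days after 27 April 2043.
April has 30 days — 3 days to the end of April leaves 237.
May has 31 days (206 left).
June has 30 days (176 left).
July has 31 days (145 left).
August has 31 days (114 left).
September has 30 days (84 left).
October has 31 days (53 left).
November has 30 days (23 left).
23 days into December → 23 December 2043.

23 December 2043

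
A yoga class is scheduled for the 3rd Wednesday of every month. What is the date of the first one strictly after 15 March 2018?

21 March 2018

March 2018 starts on a Thursday; its first Wednesday is the 7th, so the 3rd Wednesday is the 21st — 21 March 2018.
21 March 2018 is after 15 March 2018, so that is the next one.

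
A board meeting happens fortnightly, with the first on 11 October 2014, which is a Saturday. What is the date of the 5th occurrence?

6 December 2014

The 5th occurrence is 4 intervals after the first: 4 × 14 = 56 days after 11 October 2014.
October has 31 days — 20 days to the end of October leaves 36.
November has 30 days (6 left).
6 days into December → 6 December 2014.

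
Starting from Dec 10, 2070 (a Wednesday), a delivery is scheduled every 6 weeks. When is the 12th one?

The 12th occurrence is 11 intervals after the first: 11 × 42 = 462 days after Dec 10, 2070.
Dec has 31 days — 21 days to the end of Dec leaves 441.
2071 has 365 days (76 left).
Jan has 31 days (45 left).
Feb has 29 days (16 left).
16 days into Mar → Mar 16, 2072.

Mar 16, 2072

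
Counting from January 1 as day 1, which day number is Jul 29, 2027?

210

Days in months before Jul: 31 + 28 + 31 + 30 + 31 + 30 = 181.
Plus 29 days into Jul → day 210.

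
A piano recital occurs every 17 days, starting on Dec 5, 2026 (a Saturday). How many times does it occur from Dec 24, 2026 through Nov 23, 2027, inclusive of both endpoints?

19

Occurrences land 17·i days after Dec 5, 2026 for i = 0, 1, 2, …
Dec 24, 2026 is 19 days after the start; 19 ÷ 17 = 1 remainder 2; since the remainder is 2, round up to i = 2. First occurrence in the window: #3 on Jan 8, 2027 (2×17 = 34 days in).
Nov 23, 2027 is 353 days after the start; 353 ÷ 17 = 20 remainder 13. Last occurrence in the window: #21 on Nov 10, 2027.
Occurrences #3 through #21: 19 in total.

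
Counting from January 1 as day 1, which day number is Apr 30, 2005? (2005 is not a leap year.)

Days in months before Apr: 31 + 28 + 31 = 90.
Plus 30 days into Apr → day 120.

120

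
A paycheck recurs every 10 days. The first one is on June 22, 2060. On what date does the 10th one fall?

September 20, 2060

The 10th occurrence is 9 intervals after the first: 9 × 10 = 90 days after June 22, 2060.
June has 30 days — 8 days to the end of June leaves 82.
July has 31 days (51 left).
August has 31 days (20 left).
20 days into September → September 20, 2060.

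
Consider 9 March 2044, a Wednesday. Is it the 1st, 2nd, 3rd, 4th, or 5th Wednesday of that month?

2nd

Day 9 falls in week ⌈9/7⌉ of the month.
Days 1–7 hold the 1st Wednesday, 8–14 the 2nd, 15–21 the 3rd, 22–28 the 4th, 29–31 the 5th.
9 is in the range for the 2nd.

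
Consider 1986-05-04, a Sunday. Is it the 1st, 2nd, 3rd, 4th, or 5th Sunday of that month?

1st

Day 4 falls in week ⌈4/7⌉ of the month.
Days 1–7 hold the 1st Sunday, 8–14 the 2nd, 15–21 the 3rd, 22–28 the 4th, 29–31 the 5th.
4 is in the range for the 1st.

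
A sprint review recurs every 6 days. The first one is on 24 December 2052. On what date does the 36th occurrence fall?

22 July 2053

The 36th occurrence is 35 intervals after the first: 35 × 6 = 210 days after 24 December 2052.
December has 31 days — 7 days to the end of December leaves 203.
January has 31 days (172 left).
February has 28 days (144 left).
March has 31 days (113 left).
April has 30 days (83 left).
May has 31 days (52 left).
June has 30 days (22 left).
22 days into July → 22 July 2053.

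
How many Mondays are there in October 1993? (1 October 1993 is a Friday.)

1 October 1993 is a Friday; the first Monday on or after it is 4 October 1993 (3 days later).
From 4 October 1993 to 31 October 1993 is 31 − 4 = 27 days.
27 ÷ 7 = 3 full weeks with remainder 6, so 3 more Mondays after the first → 4.

4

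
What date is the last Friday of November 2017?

2017-11-24

November 2017 begins on a Wednesday, so the first Friday is November 3 (2 days later).
November 2017 has 30 days. Adding weeks: 3, 10, 17, 24 — the last one ≤ 30 is the 24th.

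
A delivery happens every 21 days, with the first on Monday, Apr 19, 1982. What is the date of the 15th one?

The 15th occurrence is 14 intervals after the first: 14 × 21 = 294 days after Apr 19, 1982.
Apr has 30 days — 11 days to the end of Apr leaves 283.
May has 31 days (252 left).
Jun has 30 days (222 left).
Jul has 31 days (191 left).
Aug has 31 days (160 left).
Sep has 30 days (130 left).
Oct has 31 days (99 left).
Nov has 30 days (69 left).
Dec has 31 days (38 left).
Jan has 31 days (7 left).
7 days into Feb → Feb 7, 1983.

Feb 7, 1983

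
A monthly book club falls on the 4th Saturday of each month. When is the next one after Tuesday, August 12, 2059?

August 2059 starts on a Friday; its first Saturday is the 2nd, so the 4th Saturday is the 23rd — August 23, 2059.
August 23, 2059 is after August 12, 2059, so that is the next one.

August 23, 2059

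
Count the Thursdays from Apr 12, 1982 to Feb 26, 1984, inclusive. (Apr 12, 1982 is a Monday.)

98

Apr 12, 1982 is a Monday; the first Thursday on or after it is Apr 15, 1982 (3 days later).
From Apr 15, 1982 to Feb 26, 1984: 260 + 365 + 57 = 682 days (rest of 1982, 1983, to Feb 26, 1984 in 1984).
682 ÷ 7 = 97 full weeks with remainder 3, so 97 more Thursdays after the first → 98.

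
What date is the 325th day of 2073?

Jan has 31 days (325 − 31 = 294 remain).
Feb has 28 days (294 − 28 = 266 remain).
Mar has 31 days (266 − 31 = 235 remain).
Apr has 30 days (235 − 30 = 205 remain).
May has 31 days (205 − 31 = 174 remain).
Jun has 30 days (174 − 30 = 144 remain).
Jul has 31 days (144 − 31 = 113 remain).
Aug has 31 days (113 − 31 = 82 remain).
Sep has 30 days (82 − 30 = 52 remain).
Oct has 31 days (52 − 31 = 21 remain).
21 into Nov → Nov 21.

Nov 21, 2073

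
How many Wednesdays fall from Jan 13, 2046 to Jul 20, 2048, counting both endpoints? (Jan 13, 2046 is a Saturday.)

Jan 13, 2046 is a Saturday; the first Wednesday on or after it is Jan 17, 2046 (4 days later).
From Jan 17, 2046 to Jul 20, 2048: 348 + 365 + 202 = 915 days (rest of 2046, 2047, to Jul 20, 2048 in 2048).
915 ÷ 7 = 130 full weeks with remainder 5, so 130 more Wednesdays after the first → 131.

131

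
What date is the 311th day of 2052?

Jan has 31 days (311 − 31 = 280 remain).
Feb has 29 days (280 − 29 = 251 remain).
Mar has 31 days (251 − 31 = 220 remain).
Apr has 30 days (220 − 30 = 190 remain).
May has 31 days (190 − 31 = 159 remain).
Jun has 30 days (159 − 30 = 129 remain).
Jul has 31 days (129 − 31 = 98 remain).
Aug has 31 days (98 − 31 = 67 remain).
Sep has 30 days (67 − 30 = 37 remain).
Oct has 31 days (37 − 31 = 6 remain).
6 into Nov → Nov 6.

Nov 6, 2052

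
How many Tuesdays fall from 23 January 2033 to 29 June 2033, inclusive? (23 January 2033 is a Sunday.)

23

23 January 2033 is a Sunday; the first Tuesday on or after it is 25 January 2033 (2 days later).
From 25 January 2033 to 29 June 2033: 6 + 28 + 31 + 30 + 31 + 29 = 155 days (rest of January, February, March, April, May, June).
155 ÷ 7 = 22 full weeks with remainder 1, so 22 more Tuesdays after the first → 23.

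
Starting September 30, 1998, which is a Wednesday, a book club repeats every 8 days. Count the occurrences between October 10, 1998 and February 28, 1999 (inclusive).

17

Occurrences land 8·i days after September 30, 1998 for i = 0, 1, 2, …
October 10, 1998 is 10 days after the start; 10 ÷ 8 = 1 remainder 2; since the remainder is 2, round up to i = 2. First occurrence in the window: #3 on October 16, 1998 (2×8 = 16 days in).
February 28, 1999 is 151 days after the start; 151 ÷ 8 = 18 remainder 7. Last occurrence in the window: #19 on February 21, 1999.
Occurrences #3 through #19: 17 in total.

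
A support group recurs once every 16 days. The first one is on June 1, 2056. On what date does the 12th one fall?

The 12th occurrence is 11 intervals after the first: 11 × 16 = 176 days after June 1, 2056.
June has 30 days — 29 days to the end of June leaves 147.
July has 31 days (116 left).
August has 31 days (85 left).
September has 30 days (55 left).
October has 31 days (24 left).
24 days into November → November 24, 2056.

November 24, 2056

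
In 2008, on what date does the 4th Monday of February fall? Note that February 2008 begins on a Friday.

2008-02-25

February 2008 begins on a Friday, so the first Monday is February 4 (3 days later).
The 4th Monday is 3 weeks later: 4 + 21 = 25.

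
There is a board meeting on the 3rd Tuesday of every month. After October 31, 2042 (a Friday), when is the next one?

November 18, 2042

October 2042 starts on a Wednesday; its first Tuesday is the 7th, so the 3rd Tuesday is the 21st — October 21, 2042.
That is not after October 31, 2042, so look at November 2042.
November 2042 starts on a Saturday; its first Tuesday is the 4th, so the 3rd Tuesday is the 18th — November 18, 2042.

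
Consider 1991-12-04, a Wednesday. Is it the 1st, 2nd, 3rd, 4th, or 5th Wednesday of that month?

Day 4 falls in week ⌈4/7⌉ of the month.
Days 1–7 hold the 1st Wednesday, 8–14 the 2nd, 15–21 the 3rd, 22–28 the 4th, 29–31 the 5th.
4 is in the range for the 1st.

1st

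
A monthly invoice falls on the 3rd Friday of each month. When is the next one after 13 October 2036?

17 October 2036

October 2036 starts on a Wednesday; its first Friday is the 3rd, so the 3rd Friday is the 17th — 17 October 2036.
17 October 2036 is after 13 October 2036, so that is the next one.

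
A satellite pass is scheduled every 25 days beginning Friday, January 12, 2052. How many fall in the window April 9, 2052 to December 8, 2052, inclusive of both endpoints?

10

Occurrences land 25·i days after January 12, 2052 for i = 0, 1, 2, …
April 9, 2052 is 88 days after the start; 88 ÷ 25 = 3 remainder 13; since the remainder is 13, round up to i = 4. First occurrence in the window: #5 on April 21, 2052 (4×25 = 100 days in).
December 8, 2052 is 331 days after the start; 331 ÷ 25 = 13 remainder 6. Last occurrence in the window: #14 on December 2, 2052.
Occurrences #5 through #14: 10 in total.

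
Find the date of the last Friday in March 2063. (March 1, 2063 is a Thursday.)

2063-03-30

March 2063 begins on a Thursday, so the first Friday is March 2 (1 day later).
March 2063 has 31 days. Adding weeks: 2, 9, 16, 23, 30 — the last one ≤ 31 is the 30th.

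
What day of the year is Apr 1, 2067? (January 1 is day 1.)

Days in months before Apr: 31 + 28 + 31 = 90.
Plus 1 day into Apr → day 91.

91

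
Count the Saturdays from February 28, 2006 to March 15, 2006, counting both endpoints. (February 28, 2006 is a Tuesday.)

February 28, 2006 is a Tuesday; the first Saturday on or after it is March 4, 2006 (4 days later).
From March 4, 2006 to March 15, 2006 is 15 − 4 = 11 days.
11 ÷ 7 = 1 full weeks with remainder 4, so 1 more Saturdays after the first → 2.

2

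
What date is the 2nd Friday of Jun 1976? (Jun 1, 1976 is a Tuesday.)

Jun 1976 begins on a Tuesday, so the first Friday is Jun 4 (3 days later).
The 2nd Friday is 1 weeks later: 4 + 7 = 11.

Jun 11, 1976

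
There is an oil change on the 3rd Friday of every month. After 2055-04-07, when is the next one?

April 2055 starts on a Thursday; its first Friday is the 2nd, so the 3rd Friday is the 16th — 2055-04-16.
2055-04-16 is after 2055-04-07, so that is the next one.

2055-04-16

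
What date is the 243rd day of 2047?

January has 31 days (243 − 31 = 212 remain).
February has 28 days (212 − 28 = 184 remain).
March has 31 days (184 − 31 = 153 remain).
April has 30 days (153 − 30 = 123 remain).
May has 31 days (123 − 31 = 92 remain).
June has 30 days (92 − 30 = 62 remain).
July has 31 days (62 − 31 = 31 remain).
31 into August → August 31.

August 31, 2047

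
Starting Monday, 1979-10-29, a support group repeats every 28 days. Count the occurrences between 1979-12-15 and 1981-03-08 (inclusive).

16

Occurrences land 28·i days after 1979-10-29 for i = 0, 1, 2, …
1979-12-15 is 47 days after the start; 47 ÷ 28 = 1 remainder 19; since the remainder is 19, round up to i = 2. First occurrence in the window: #3 on 1979-12-24 (2×28 = 56 days in).
1981-03-08 is 496 days after the start; 496 ÷ 28 = 17 remainder 20. Last occurrence in the window: #18 on 1981-02-16.
Occurrences #3 through #18: 16 in total.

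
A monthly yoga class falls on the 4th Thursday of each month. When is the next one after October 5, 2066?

October 28, 2066

October 2066 starts on a Friday; its first Thursday is the 7th, so the 4th Thursday is the 28th — October 28, 2066.
October 28, 2066 is after October 5, 2066, so that is the next one.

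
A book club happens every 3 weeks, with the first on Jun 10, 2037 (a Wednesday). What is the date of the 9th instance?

Nov 25, 2037

The 9th occurrence is 8 intervals after the first: 8 × 21 = 168 days after Jun 10, 2037.
Jun has 30 days — 20 days to the end of Jun leaves 148.
Jul has 31 days (117 left).
Aug has 31 days (86 left).
Sep has 30 days (56 left).
Oct has 31 days (25 left).
25 days into Nov → Nov 25, 2037.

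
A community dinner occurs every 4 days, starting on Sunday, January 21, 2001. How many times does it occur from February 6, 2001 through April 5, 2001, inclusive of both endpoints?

15

Occurrences land 4·i days after January 21, 2001 for i = 0, 1, 2, …
February 6, 2001 is 16 days after the start; 16 ÷ 4 = 4 remainder 0. First occurrence in the window: #5 on February 6, 2001 (4×4 = 16 days in).
April 5, 2001 is 74 days after the start; 74 ÷ 4 = 18 remainder 2. Last occurrence in the window: #19 on April 3, 2001.
Occurrences #5 through #19: 15 in total.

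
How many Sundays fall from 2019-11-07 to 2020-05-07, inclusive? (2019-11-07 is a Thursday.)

26

2019-11-07 is a Thursday; the first Sunday on or after it is 2019-11-10 (3 days later).
From 2019-11-10 to 2020-05-07: 20 + 31 + 31 + 29 + 31 + 30 + 7 = 179 days (rest of November, December, January, February, March, April, May).
179 ÷ 7 = 25 full weeks with remainder 4, so 25 more Sundays after the first → 26.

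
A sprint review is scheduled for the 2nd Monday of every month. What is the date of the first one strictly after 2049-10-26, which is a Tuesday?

October 2049 starts on a Friday; its first Monday is the 4th, so the 2nd Monday is the 11th — 2049-10-11.
That is not after 2049-10-26, so look at November 2049.
November 2049 starts on a Monday; its first Monday is the 1st, so the 2nd Monday is the 8th — 2049-11-08.

2049-11-08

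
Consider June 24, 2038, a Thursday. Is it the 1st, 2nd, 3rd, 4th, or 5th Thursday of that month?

Day 24 falls in week ⌈24/7⌉ of the month.
Days 1–7 hold the 1st Thursday, 8–14 the 2nd, 15–21 the 3rd, 22–28 the 4th, 29–31 the 5th.
24 is in the range for the 4th.

4th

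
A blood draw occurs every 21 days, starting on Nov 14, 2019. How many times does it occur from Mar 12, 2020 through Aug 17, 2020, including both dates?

8

Occurrences land 21·i days after Nov 14, 2019 for i = 0, 1, 2, …
Mar 12, 2020 is 119 days after the start; 119 ÷ 21 = 5 remainder 14; since the remainder is 14, round up to i = 6. First occurrence in the window: #7 on Mar 19, 2020 (6×21 = 126 days in).
Aug 17, 2020 is 277 days after the start; 277 ÷ 21 = 13 remainder 4. Last occurrence in the window: #14 on Aug 13, 2020.
Occurrences #7 through #14: 8 in total.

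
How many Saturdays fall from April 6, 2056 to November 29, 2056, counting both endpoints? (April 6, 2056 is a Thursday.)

April 6, 2056 is a Thursday; the first Saturday on or after it is April 8, 2056 (2 days later).
From April 8, 2056 to November 29, 2056: 22 + 31 + 30 + 31 + 31 + 30 + 31 + 29 = 235 days (rest of April, May, June, July, August, September, October, November).
235 ÷ 7 = 33 full weeks with remainder 4, so 33 more Saturdays after the first → 34.

34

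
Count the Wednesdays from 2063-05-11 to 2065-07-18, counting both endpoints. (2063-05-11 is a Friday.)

2063-05-11 is a Friday; the first Wednesday on or after it is 2063-05-16 (5 days later).
From 2063-05-16 to 2065-07-18: 229 + 366 + 199 = 794 days (rest of 2063, 2064, to 2065-07-18 in 2065).
794 ÷ 7 = 113 full weeks with remainder 3, so 113 more Wednesdays after the first → 114.

114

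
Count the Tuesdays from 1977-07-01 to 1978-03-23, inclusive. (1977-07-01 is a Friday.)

1977-07-01 is a Friday; the first Tuesday on or after it is 1977-07-05 (4 days later).
From 1977-07-05 to 1978-03-23: 26 + 31 + 30 + 31 + 30 + 31 + 31 + 28 + 23 = 261 days (rest of July, August, September, October, November, December, January, February, March).
261 ÷ 7 = 37 full weeks with remainder 2, so 37 more Tuesdays after the first → 38.

38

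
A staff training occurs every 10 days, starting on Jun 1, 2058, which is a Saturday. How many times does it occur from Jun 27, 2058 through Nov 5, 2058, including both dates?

13

Occurrences land 10·i days after Jun 1, 2058 for i = 0, 1, 2, …
Jun 27, 2058 is 26 days after the start; 26 ÷ 10 = 2 remainder 6; since the remainder is 6, round up to i = 3. First occurrence in the window: #4 on Jul 1, 2058 (3×10 = 30 days in).
Nov 5, 2058 is 157 days after the start; 157 ÷ 10 = 15 remainder 7. Last occurrence in the window: #16 on Oct 29, 2058.
Occurrences #4 through #16: 13 in total.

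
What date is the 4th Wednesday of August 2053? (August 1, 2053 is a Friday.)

2053-08-27

August 2053 begins on a Friday, so the first Wednesday is August 6 (5 days later).
The 4th Wednesday is 3 weeks later: 6 + 21 = 27.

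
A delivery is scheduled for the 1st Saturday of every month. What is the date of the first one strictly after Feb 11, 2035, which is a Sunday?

Mar 3, 2035

Feb 2035 starts on a Thursday, so its 1st Saturday is Feb 3, 2035 (2 days in).
That is not after Feb 11, 2035, so look at Mar 2035.
Mar 2035 starts on a Thursday, so its 1st Saturday is Mar 3, 2035 (2 days in).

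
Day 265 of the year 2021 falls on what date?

January has 31 days (265 − 31 = 234 remain).
February has 28 days (234 − 28 = 206 remain).
March has 31 days (206 − 31 = 175 remain).
April has 30 days (175 − 30 = 145 remain).
May has 31 days (145 − 31 = 114 remain).
June has 30 days (114 − 30 = 84 remain).
July has 31 days (84 − 31 = 53 remain).
August has 31 days (53 − 31 = 22 remain).
22 into September → September 22.

September 22, 2021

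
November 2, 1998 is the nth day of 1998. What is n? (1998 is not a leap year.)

306

Days in months before November: 31 + 28 + 31 + 30 + 31 + 30 + 31 + 31 + 30 + 31 = 304.
Plus 2 days into November → day 306.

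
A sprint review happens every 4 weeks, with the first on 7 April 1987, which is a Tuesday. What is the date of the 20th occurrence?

The 20th occurrence is 19 intervals after the first: 19 × 28 = 532 days after 7 April 1987.
April has 30 days — 23 days to the end of April leaves 509.
From end of April to end of 1987 is 245 days (264 left).
January has 31 days (233 left).
February has 29 days (204 left).
March has 31 days (173 left).
April has 30 days (143 left).
May has 31 days (112 left).
June has 30 days (82 left).
July has 31 days (51 left).
August has 31 days (20 left).
20 days into September → 20 September 1988.

20 September 1988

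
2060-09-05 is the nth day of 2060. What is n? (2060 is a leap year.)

Days in months before September: 31 + 29 + 31 + 30 + 31 + 30 + 31 + 31 = 244.
Plus 5 days into September → day 249.

249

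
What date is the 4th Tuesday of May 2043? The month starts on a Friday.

May 2043 begins on a Friday, so the first Tuesday is May 5 (4 days later).
The 4th Tuesday is 3 weeks later: 5 + 21 = 26.

May 26, 2043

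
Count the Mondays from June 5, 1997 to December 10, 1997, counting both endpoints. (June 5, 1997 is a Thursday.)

June 5, 1997 is a Thursday; the first Monday on or after it is June 9, 1997 (4 days later).
From June 9, 1997 to December 10, 1997: 21 + 31 + 31 + 30 + 31 + 30 + 10 = 184 days (rest of June, July, August, September, October, November, December).
184 ÷ 7 = 26 full weeks with remainder 2, so 26 more Mondays after the first → 27.

27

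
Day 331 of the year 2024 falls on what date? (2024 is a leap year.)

November 26, 2024

January has 31 days (331 − 31 = 300 remain).
February has 29 days (300 − 29 = 271 remain).
March has 31 days (271 − 31 = 240 remain).
April has 30 days (240 − 30 = 210 remain).
May has 31 days (210 − 31 = 179 remain).
June has 30 days (179 − 30 = 149 remain).
July has 31 days (149 − 31 = 118 remain).
August has 31 days (118 − 31 = 87 remain).
September has 30 days (87 − 30 = 57 remain).
October has 31 days (57 − 31 = 26 remain).
26 into November → November 26.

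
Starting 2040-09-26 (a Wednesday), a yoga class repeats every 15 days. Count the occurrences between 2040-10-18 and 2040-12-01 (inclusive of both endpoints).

3

Occurrences land 15·i days after 2040-09-26 for i = 0, 1, 2, …
2040-10-18 is 22 days after the start; 22 ÷ 15 = 1 remainder 7; since the remainder is 7, round up to i = 2. First occurrence in the window: #3 on 2040-10-26 (2×15 = 30 days in).
2040-12-01 is 66 days after the start; 66 ÷ 15 = 4 remainder 6. Last occurrence in the window: #5 on 2040-11-25.
Occurrences #3 through #5: 3 in total.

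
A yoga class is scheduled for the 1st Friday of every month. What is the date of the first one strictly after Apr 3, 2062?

Apr 7, 2062

Apr 2062 starts on a Saturday, so its 1st Friday is Apr 7, 2062 (6 days in).
Apr 7, 2062 is after Apr 3, 2062, so that is the next one.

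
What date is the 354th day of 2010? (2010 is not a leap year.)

January has 31 days (354 − 31 = 323 remain).
February has 28 days (323 − 28 = 295 remain).
March has 31 days (295 − 31 = 264 remain).
April has 30 days (264 − 30 = 234 remain).
May has 31 days (234 − 31 = 203 remain).
June has 30 days (203 − 30 = 173 remain).
July has 31 days (173 − 31 = 142 remain).
August has 31 days (142 − 31 = 111 remain).
September has 30 days (111 − 30 = 81 remain).
October has 31 days (81 − 31 = 50 remain).
November has 30 days (50 − 30 = 20 remain).
20 into December → December 20.

December 20, 2010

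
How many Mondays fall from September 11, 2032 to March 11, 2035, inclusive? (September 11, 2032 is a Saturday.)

September 11, 2032 is a Saturday; the first Monday on or after it is September 13, 2032 (2 days later).
From September 13, 2032 to March 11, 2035: 109 + 365 + 365 + 70 = 909 days (rest of 2032, 2033, 2034, to March 11, 2035 in 2035).
909 ÷ 7 = 129 full weeks with remainder 6, so 129 more Mondays after the first → 130.

130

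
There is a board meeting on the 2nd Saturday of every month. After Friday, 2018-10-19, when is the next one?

2018-11-10

October 2018 starts on a Monday; its first Saturday is the 6th, so the 2nd Saturday is the 13th — 2018-10-13.
That is not after 2018-10-19, so look at November 2018.
November 2018 starts on a Thursday; its first Saturday is the 3rd, so the 2nd Saturday is the 10th — 2018-11-10.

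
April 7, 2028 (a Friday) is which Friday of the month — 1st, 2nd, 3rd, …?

Day 7 falls in week ⌈7/7⌉ of the month.
Days 1–7 hold the 1st Friday, 8–14 the 2nd, 15–21 the 3rd, 22–28 the 4th, 29–31 the 5th.
7 is in the range for the 1st.

1st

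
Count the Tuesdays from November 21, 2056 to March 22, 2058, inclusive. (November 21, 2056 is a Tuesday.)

November 21, 2056 is a Tuesday; the first Tuesday on or after it is November 21, 2056.
From November 21, 2056 to March 22, 2058: 40 + 365 + 81 = 486 days (rest of 2056, 2057, to March 22, 2058 in 2058).
486 ÷ 7 = 69 full weeks with remainder 3, so 69 more Tuesdays after the first → 70.

70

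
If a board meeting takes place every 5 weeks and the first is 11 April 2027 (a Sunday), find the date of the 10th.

20 February 2028

The 10th occurrence is 9 intervals after the first: 9 × 35 = 315 days after 11 April 2027.
April has 30 days — 19 days to the end of April leaves 296.
May has 31 days (265 left).
June has 30 days (235 left).
July has 31 days (204 left).
August has 31 days (173 left).
September has 30 days (143 left).
October has 31 days (112 left).
November has 30 days (82 left).
December has 31 days (51 left).
January has 31 days (20 left).
20 days into February → 20 February 2028.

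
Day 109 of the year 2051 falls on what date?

January has 31 days (109 − 31 = 78 remain).
February has 28 days (78 − 28 = 50 remain).
March has 31 days (50 − 31 = 19 remain).
19 into April → April 19.

2051-04-19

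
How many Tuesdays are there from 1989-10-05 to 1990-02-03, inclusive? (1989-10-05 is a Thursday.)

17

1989-10-05 is a Thursday; the first Tuesday on or after it is 1989-10-10 (5 days later).
From 1989-10-10 to 1990-02-03: 21 + 30 + 31 + 31 + 3 = 116 days (rest of October, November, December, January, February).
116 ÷ 7 = 16 full weeks with remainder 4, so 16 more Tuesdays after the first → 17.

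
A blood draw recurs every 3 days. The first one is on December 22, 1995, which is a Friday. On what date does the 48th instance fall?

May 11, 1996

The 48th occurrence is 47 intervals after the first: 47 × 3 = 141 days after December 22, 1995.
December has 31 days — 9 days to the end of December leaves 132.
January has 31 days (101 left).
February has 29 days (72 left).
March has 31 days (41 left).
April has 30 days (11 left).
11 days into May → May 11, 1996.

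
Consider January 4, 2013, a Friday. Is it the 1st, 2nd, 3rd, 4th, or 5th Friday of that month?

1st

Day 4 falls in week ⌈4/7⌉ of the month.
Days 1–7 hold the 1st Friday, 8–14 the 2nd, 15–21 the 3rd, 22–28 the 4th, 29–31 the 5th.
4 is in the range for the 1st.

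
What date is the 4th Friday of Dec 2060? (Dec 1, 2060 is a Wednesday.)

Dec 2060 begins on a Wednesday, so the first Friday is Dec 3 (2 days later).
The 4th Friday is 3 weeks later: 3 + 21 = 24.

Dec 24, 2060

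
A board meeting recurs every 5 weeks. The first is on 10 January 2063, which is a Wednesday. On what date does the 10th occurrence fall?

21 November 2063

The 10th occurrence is 9 intervals after the first: 9 × 35 = 315 days after 10 January 2063.
January has 31 days — 21 days to the end of January leaves 294.
February has 28 days (266 left).
March has 31 days (235 left).
April has 30 days (205 left).
May has 31 days (174 left).
June has 30 days (144 left).
July has 31 days (113 left).
August has 31 days (82 left).
September has 30 days (52 left).
October has 31 days (21 left).
21 days into November → 21 November 2063.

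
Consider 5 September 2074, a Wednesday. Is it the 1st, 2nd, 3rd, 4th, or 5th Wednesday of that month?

Day 5 falls in week ⌈5/7⌉ of the month.
Days 1–7 hold the 1st Wednesday, 8–14 the 2nd, 15–21 the 3rd, 22–28 the 4th, 29–31 the 5th.
5 is in the range for the 1st.

1st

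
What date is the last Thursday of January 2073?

January 26, 2073

The first Thursday of January 2073 is January 5.
January 2073 has 31 days. Adding weeks: 5, 12, 19, 26 — the last one ≤ 31 is the 26th.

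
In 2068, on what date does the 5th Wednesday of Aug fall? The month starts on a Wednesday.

Aug 2068 begins on a Wednesday, so the first Wednesday is Aug 1.
The 5th Wednesday is 4 weeks later: 1 + 28 = 29.

Aug 29, 2068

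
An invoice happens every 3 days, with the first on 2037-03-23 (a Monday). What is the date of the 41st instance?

2037-07-21

The 41st occurrence is 40 intervals after the first: 40 × 3 = 120 days after 2037-03-23.
March has 31 days — 8 days to the end of March leaves 112.
April has 30 days (82 left).
May has 31 days (51 left).
June has 30 days (21 left).
21 days into July → 2037-07-21.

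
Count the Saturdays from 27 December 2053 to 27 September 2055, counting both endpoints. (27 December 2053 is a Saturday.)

27 December 2053 is a Saturday; the first Saturday on or after it is 27 December 2053.
From 27 December 2053 to 27 September 2055: 4 + 365 + 270 = 639 days (rest of 2053, 2054, to 27 September 2055 in 2055).
639 ÷ 7 = 91 full weeks with remainder 2, so 91 more Saturdays after the first → 92.

92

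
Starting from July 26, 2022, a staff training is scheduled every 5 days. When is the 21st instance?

The 21st occurrence is 20 intervals after the first: 20 × 5 = 100 days after July 26, 2022.
July has 31 days — 5 days to the end of July leaves 95.
August has 31 days (64 left).
September has 30 days (34 left).
October has 31 days (3 left).
3 days into November → November 3, 2022.

November 3, 2022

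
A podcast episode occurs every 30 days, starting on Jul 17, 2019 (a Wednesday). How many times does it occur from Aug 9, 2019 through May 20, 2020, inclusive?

Occurrences land 30·i days after Jul 17, 2019 for i = 0, 1, 2, …
Aug 9, 2019 is 23 days after the start; 23 ÷ 30 = 0 remainder 23; since the remainder is 23, round up to i = 1. First occurrence in the window: #2 on Aug 16, 2019 (1×30 = 30 days in).
May 20, 2020 is 308 days after the start; 308 ÷ 30 = 10 remainder 8. Last occurrence in the window: #11 on May 12, 2020.
Occurrences #2 through #11: 10 in total.

10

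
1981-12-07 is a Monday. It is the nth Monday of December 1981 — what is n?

Day 7 falls in week ⌈7/7⌉ of the month.
Days 1–7 hold the 1st Monday, 8–14 the 2nd, 15–21 the 3rd, 22–28 the 4th, 29–31 the 5th.
7 is in the range for the 1st.

1st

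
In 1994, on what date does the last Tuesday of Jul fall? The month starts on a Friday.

Jul 26, 1994

Jul 1994 begins on a Friday, so the first Tuesday is Jul 5 (4 days later).
Jul 1994 has 31 days. Adding weeks: 5, 12, 19, 26 — the last one ≤ 31 is the 26th.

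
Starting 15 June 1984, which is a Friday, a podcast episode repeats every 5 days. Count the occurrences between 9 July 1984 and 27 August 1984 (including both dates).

10

Occurrences land 5·i days after 15 June 1984 for i = 0, 1, 2, …
9 July 1984 is 24 days after the start; 24 ÷ 5 = 4 remainder 4; since the remainder is 4, round up to i = 5. First occurrence in the window: #6 on 10 July 1984 (5×5 = 25 days in).
27 August 1984 is 73 days after the start; 73 ÷ 5 = 14 remainder 3. Last occurrence in the window: #15 on 24 August 1984.
Occurrences #6 through #15: 10 in total.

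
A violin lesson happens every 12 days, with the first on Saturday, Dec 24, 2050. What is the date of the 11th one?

The 11th occurrence is 10 intervals after the first: 10 × 12 = 120 days after Dec 24, 2050.
Dec has 31 days — 7 days to the end of Dec leaves 113.
Jan has 31 days (82 left).
Feb has 28 days (54 left).
Mar has 31 days (23 left).
23 days into Apr → Apr 23, 2051.

Apr 23, 2051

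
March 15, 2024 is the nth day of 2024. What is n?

Days in months before March: 31 + 29 = 60.
Plus 15 days into March → day 75.

75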